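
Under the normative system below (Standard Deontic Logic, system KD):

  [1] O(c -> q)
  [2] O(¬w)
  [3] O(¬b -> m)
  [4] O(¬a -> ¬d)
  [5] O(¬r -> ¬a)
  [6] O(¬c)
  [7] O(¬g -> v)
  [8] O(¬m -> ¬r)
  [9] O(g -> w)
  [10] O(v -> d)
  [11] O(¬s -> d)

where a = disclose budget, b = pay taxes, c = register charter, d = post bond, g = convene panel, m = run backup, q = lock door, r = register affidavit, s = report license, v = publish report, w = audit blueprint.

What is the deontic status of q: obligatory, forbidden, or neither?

Neither

Premise 1 is O(c -> q), but O(c) is not derivable from the premises, so it does not yield O(q).
No premise or chain of K-axiom applications forces O(q), and none forces O(¬q). So q is neither obligatory nor forbidden under these norms.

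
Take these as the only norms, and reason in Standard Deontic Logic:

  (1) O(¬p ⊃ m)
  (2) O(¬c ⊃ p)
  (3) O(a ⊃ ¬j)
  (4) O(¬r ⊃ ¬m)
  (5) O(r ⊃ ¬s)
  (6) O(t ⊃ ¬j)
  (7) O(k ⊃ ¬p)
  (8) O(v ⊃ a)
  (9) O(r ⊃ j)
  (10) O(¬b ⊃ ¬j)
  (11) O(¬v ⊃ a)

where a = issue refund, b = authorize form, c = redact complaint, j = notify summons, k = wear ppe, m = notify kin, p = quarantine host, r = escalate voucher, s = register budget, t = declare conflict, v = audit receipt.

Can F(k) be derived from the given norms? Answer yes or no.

Yes

Premises 11 and 8 cover both cases: O(¬v ⊃ a) and O(v ⊃ a). Since ¬v ∨ v is a tautology, O(a) follows.
With premise 3, O(a ⊃ ¬j), the K-axiom yields O(¬j).
Premise 9 is O(r ⊃ j); contrapositively O(¬j ⊃ ¬r). Since O(¬j) holds, K gives O(¬r).
Applying K to premise 4 (O(¬r ⊃ ¬m)) and O(¬r) yields O(¬m).
Premise 1 is O(¬p ⊃ m); contrapositively O(¬m ⊃ p). Since O(¬m) holds, K gives O(p).
Premise 7, O(k ⊃ ¬p), contraposes to O(p ⊃ ¬k); with O(p) we get O(¬k).
Premises 2, 5, 6, 10 do not contribute to this derivation.
So O(¬k) holds, i.e. F(k). The claim follows.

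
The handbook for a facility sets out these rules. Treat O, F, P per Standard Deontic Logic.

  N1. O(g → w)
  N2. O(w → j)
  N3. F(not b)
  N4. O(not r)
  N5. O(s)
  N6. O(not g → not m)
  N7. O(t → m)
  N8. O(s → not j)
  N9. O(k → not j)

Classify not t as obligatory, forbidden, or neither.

Premise 5 states O(s) outright.
Applying K to premise 8 (O(s → not j)) and O(s) yields O(not j).
The contrapositive of premise 2 (O(w → j)) is O(not j → not w), and O(not j) is already established, so O(not w).
Premise 1, O(g → w), contraposes to O(not w → not g); with O(not w) we get O(not g).
From O(not g) and premise 6, O(not g → not m), we obtain O(not m).
The contrapositive of premise 7 (O(t → m)) is O(not m → not t), and O(not m) is already established, so O(not t).
Premises 3, 4, 9 do not contribute to this derivation.
Hence not t is obligatory.

Obligatory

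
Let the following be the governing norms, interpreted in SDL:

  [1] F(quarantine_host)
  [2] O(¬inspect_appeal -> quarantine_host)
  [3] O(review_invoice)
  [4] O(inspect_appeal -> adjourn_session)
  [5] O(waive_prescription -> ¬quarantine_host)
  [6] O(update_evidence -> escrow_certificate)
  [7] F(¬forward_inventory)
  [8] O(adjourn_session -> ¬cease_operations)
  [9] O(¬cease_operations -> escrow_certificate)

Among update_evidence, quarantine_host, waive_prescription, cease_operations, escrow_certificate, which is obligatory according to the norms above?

escrow_certificate

Premise 1, F(quarantine_host), is equivalent to O(¬quarantine_host).
Premise 2, O(¬inspect_appeal -> quarantine_host), contraposes to O(¬quarantine_host -> inspect_appeal); with O(¬quarantine_host) we get O(inspect_appeal).
Applying K to premise 4 (O(inspect_appeal -> adjourn_session)) and O(inspect_appeal) yields O(adjourn_session).
Applying K to premise 8 (O(adjourn_session -> ¬cease_operations)) and O(adjourn_session) yields O(¬cease_operations).
Premise 9 is O(¬cease_operations -> escrow_certificate); since O(¬cease_operations), deontic closure gives O(escrow_certificate).
So O(escrow_certificate) holds — escrow_certificate is obligatory. None of the other listed options is made obligatory by any chain of premises.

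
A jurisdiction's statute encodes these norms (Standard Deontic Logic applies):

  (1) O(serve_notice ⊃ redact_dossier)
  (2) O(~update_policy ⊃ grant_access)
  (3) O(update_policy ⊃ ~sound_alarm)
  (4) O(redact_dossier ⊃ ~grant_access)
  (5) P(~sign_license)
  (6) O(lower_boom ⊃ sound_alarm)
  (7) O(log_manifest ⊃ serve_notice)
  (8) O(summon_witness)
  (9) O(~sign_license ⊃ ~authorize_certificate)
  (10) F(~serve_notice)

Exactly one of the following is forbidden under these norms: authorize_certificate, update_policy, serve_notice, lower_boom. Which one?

lower_boom

Premise 10, F(~serve_notice), is equivalent to O(serve_notice).
Premise 1 is O(serve_notice ⊃ redact_dossier); since O(serve_notice), deontic closure gives O(redact_dossier).
Applying K to premise 4 (O(redact_dossier ⊃ ~grant_access)) and O(redact_dossier) yields O(~grant_access).
Premise 2 is O(~update_policy ⊃ grant_access); contrapositively O(~grant_access ⊃ update_policy). Since O(~grant_access) holds, K gives O(update_policy).
Premise 3 is O(update_policy ⊃ ~sound_alarm); since O(update_policy), deontic closure gives O(~sound_alarm).
Premise 6 is O(lower_boom ⊃ sound_alarm); contrapositively O(~sound_alarm ⊃ ~lower_boom). Since O(~sound_alarm) holds, K gives O(~lower_boom).
So O(~lower_boom) holds, i.e. lower_boom is forbidden. None of the other listed options is forbidden under the premises.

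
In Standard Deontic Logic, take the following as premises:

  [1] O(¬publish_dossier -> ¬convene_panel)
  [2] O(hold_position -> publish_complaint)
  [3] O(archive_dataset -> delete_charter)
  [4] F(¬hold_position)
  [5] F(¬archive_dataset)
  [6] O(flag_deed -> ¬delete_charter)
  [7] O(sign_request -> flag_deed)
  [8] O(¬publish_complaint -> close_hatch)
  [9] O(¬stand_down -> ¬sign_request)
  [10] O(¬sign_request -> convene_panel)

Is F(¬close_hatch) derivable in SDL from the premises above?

No

Premise 8 is O(¬publish_complaint -> close_hatch), but O(¬publish_complaint) is not derivable from the premises, so it does not yield O(close_hatch).
No other premise forces O(close_hatch). An ideal world satisfying every premise can still have ¬close_hatch true, so F(¬close_hatch) is not derivable.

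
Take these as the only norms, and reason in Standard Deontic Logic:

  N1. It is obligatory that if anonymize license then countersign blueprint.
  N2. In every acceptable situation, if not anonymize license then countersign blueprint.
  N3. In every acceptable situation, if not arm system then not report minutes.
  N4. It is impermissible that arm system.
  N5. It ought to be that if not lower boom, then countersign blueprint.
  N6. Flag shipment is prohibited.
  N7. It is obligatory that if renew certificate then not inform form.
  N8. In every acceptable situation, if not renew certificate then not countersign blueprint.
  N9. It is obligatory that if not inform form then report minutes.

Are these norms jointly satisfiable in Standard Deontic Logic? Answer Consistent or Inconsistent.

Inconsistent

Premises 2 and 1 cover both cases: O(¬anonymize_license → countersign_blueprint) and O(anonymize_license → countersign_blueprint). Since ¬anonymize_license ∨ anonymize_license is a tautology, O(countersign_blueprint) follows.
Premise 8 is O(¬renew_certificate → ¬countersign_blueprint); contrapositively O(countersign_blueprint → renew_certificate). Since O(countersign_blueprint) holds, K gives O(renew_certificate).
From O(renew_certificate) and premise 7, O(renew_certificate → ¬inform_form), we obtain O(¬inform_form).
Premise 9 is O(¬inform_form → report_minutes); since O(¬inform_form), deontic closure gives O(report_minutes).
Premise 3, O(¬arm_system → ¬report_minutes), contraposes to O(report_minutes → arm_system); with O(report_minutes) we get O(arm_system).
But premise 4, F(arm_system), means O(¬arm_system).
We now have both O(arm_system) and O(¬arm_system) — arm_system is simultaneously obligatory and forbidden, violating the D-axiom.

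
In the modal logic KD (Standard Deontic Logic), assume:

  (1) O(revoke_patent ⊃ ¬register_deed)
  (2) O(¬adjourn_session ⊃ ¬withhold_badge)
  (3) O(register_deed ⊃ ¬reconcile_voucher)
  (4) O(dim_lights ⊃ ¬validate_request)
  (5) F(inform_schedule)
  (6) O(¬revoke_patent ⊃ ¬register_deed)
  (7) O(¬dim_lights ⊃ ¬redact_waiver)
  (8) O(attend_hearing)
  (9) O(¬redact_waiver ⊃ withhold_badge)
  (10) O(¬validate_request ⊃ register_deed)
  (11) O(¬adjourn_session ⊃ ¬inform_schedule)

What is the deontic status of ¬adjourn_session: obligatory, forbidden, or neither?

Forbidden

Premises 1 and 6 cover both cases: O(revoke_patent ⊃ ¬register_deed) and O(¬revoke_patent ⊃ ¬register_deed). Since revoke_patent ∨ ¬revoke_patent is a tautology, O(¬register_deed) follows.
Premise 10, O(¬validate_request ⊃ register_deed), contraposes to O(¬register_deed ⊃ validate_request); with O(¬register_deed) we get O(validate_request).
Premise 4 is O(dim_lights ⊃ ¬validate_request); contrapositively O(validate_request ⊃ ¬dim_lights). Since O(validate_request) holds, K gives O(¬dim_lights).
Premise 7 is O(¬dim_lights ⊃ ¬redact_waiver); since O(¬dim_lights), deontic closure gives O(¬redact_waiver).
Premise 9 is O(¬redact_waiver ⊃ withhold_badge); since O(¬redact_waiver), deontic closure gives O(withhold_badge).
The contrapositive of premise 2 (O(¬adjourn_session ⊃ ¬withhold_badge)) is O(withhold_badge ⊃ adjourn_session), and O(withhold_badge) is already established, so O(adjourn_session).
Premises 3, 5, 8, 11 do not contribute to this derivation.
Thus O(adjourn_session), which is F(¬adjourn_session): ¬adjourn_session is forbidden.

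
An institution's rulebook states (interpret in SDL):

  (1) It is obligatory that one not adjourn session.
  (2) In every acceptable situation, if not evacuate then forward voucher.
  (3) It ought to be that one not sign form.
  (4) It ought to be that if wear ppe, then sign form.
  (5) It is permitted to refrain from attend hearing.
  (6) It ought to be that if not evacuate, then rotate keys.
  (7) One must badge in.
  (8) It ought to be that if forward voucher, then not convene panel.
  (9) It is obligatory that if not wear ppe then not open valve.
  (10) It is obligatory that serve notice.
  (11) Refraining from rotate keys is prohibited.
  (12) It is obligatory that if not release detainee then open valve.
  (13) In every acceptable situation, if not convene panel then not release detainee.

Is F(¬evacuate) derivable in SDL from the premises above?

Yes

Premise 3 states O(¬sign_form) outright.
The contrapositive of premise 4 (O(wear_ppe → sign_form)) is O(¬sign_form → ¬wear_ppe), and O(¬sign_form) is already established, so O(¬wear_ppe).
Applying K to premise 9 (O(¬wear_ppe → ¬open_valve)) and O(¬wear_ppe) yields O(¬open_valve).
Premise 12 is O(¬release_detainee → open_valve); contrapositively O(¬open_valve → release_detainee). Since O(¬open_valve) holds, K gives O(release_detainee).
The contrapositive of premise 13 (O(¬convene_panel → ¬release_detainee)) is O(release_detainee → convene_panel), and O(release_detainee) is already established, so O(convene_panel).
Premise 8 is O(forward_voucher → ¬convene_panel); contrapositively O(convene_panel → ¬forward_voucher). Since O(convene_panel) holds, K gives O(¬forward_voucher).
The contrapositive of premise 2 (O(¬evacuate → forward_voucher)) is O(¬forward_voucher → evacuate), and O(¬forward_voucher) is already established, so O(evacuate).
Premises 1, 5, 6, 7, 10, 11 do not contribute to this derivation.
So O(evacuate) holds, i.e. F(¬evacuate). The claim follows.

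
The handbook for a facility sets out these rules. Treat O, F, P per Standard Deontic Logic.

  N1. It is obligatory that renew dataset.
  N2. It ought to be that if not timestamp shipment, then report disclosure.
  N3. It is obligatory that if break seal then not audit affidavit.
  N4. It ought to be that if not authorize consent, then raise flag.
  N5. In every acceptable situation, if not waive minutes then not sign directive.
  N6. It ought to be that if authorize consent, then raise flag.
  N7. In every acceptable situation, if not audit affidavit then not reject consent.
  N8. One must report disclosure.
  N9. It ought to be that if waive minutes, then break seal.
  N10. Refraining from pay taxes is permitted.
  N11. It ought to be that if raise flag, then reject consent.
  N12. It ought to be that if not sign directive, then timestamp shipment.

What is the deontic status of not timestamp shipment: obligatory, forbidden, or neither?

Premises 6 and 4 are O(authorize_consent → raise_flag) and O(¬authorize_consent → raise_flag); every ideal world satisfies authorize_consent or ¬authorize_consent, so in either case raise_flag holds — hence O(raise_flag).
Applying K to premise 11 (O(raise_flag → reject_consent)) and O(raise_flag) yields O(reject_consent).
The contrapositive of premise 7 (O(¬audit_affidavit → ¬reject_consent)) is O(reject_consent → audit_affidavit), and O(reject_consent) is already established, so O(audit_affidavit).
Premise 3, O(break_seal → ¬audit_affidavit), contraposes to O(audit_affidavit → ¬break_seal); with O(audit_affidavit) we get O(¬break_seal).
Premise 9 is O(waive_minutes → break_seal); contrapositively O(¬break_seal → ¬waive_minutes). Since O(¬break_seal) holds, K gives O(¬waive_minutes).
With premise 5, O(¬waive_minutes → ¬sign_directive), the K-axiom yields O(¬sign_directive).
From O(¬sign_directive) and premise 12, O(¬sign_directive → timestamp_shipment), we obtain O(timestamp_shipment).
Premises 1, 2, 8, 10 do not contribute to this derivation.
Thus O(timestamp_shipment), which is F(¬timestamp_shipment): ¬timestamp_shipment is forbidden.

Forbidden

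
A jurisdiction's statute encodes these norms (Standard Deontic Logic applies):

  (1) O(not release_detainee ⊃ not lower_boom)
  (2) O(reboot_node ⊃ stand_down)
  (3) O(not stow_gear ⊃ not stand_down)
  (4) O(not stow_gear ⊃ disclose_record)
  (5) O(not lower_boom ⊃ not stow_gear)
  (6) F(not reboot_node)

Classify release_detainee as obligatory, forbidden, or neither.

Obligatory

Premise 6 is F(not reboot_node), i.e. O(reboot_node).
From O(reboot_node) and premise 2, O(reboot_node ⊃ stand_down), we obtain O(stand_down).
Premise 3 is O(not stow_gear ⊃ not stand_down); contrapositively O(stand_down ⊃ stow_gear). Since O(stand_down) holds, K gives O(stow_gear).
Premise 5, O(not lower_boom ⊃ not stow_gear), contraposes to O(stow_gear ⊃ lower_boom); with O(stow_gear) we get O(lower_boom).
Premise 1, O(not release_detainee ⊃ not lower_boom), contraposes to O(lower_boom ⊃ release_detainee); with O(lower_boom) we get O(release_detainee).
Premise 4 does not contribute to this derivation.
Hence release_detainee is obligatory.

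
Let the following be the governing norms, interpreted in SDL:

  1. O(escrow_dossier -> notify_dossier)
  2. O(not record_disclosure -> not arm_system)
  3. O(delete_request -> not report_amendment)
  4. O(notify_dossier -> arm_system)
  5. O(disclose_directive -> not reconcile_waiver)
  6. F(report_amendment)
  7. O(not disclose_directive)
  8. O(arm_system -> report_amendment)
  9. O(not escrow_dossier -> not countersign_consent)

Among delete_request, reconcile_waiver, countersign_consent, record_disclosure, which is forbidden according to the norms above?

F(report_amendment) at premise 6 means O(not report_amendment).
The contrapositive of premise 8 (O(arm_system -> report_amendment)) is O(not report_amendment -> not arm_system), and O(not report_amendment) is already established, so O(not arm_system).
Premise 4, O(notify_dossier -> arm_system), contraposes to O(not arm_system -> not notify_dossier); with O(not arm_system) we get O(not notify_dossier).
Premise 1, O(escrow_dossier -> notify_dossier), contraposes to O(not notify_dossier -> not escrow_dossier); with O(not notify_dossier) we get O(not escrow_dossier).
Premise 9 is O(not escrow_dossier -> not countersign_consent); since O(not escrow_dossier), deontic closure gives O(not countersign_consent).
So O(not countersign_consent) holds, i.e. countersign_consent is forbidden. None of the other listed options is forbidden under the premises.

countersign_consent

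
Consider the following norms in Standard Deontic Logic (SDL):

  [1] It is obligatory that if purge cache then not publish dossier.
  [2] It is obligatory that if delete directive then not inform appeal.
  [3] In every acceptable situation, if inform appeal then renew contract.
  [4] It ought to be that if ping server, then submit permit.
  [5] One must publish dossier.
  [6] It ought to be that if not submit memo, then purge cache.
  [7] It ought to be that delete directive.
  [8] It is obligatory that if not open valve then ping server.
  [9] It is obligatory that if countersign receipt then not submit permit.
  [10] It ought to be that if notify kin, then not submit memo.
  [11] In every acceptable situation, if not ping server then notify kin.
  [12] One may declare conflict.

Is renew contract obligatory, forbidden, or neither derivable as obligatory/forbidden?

Neither

Premise 3 is O(inform_appeal → renew_contract), but O(inform_appeal) is not derivable from the premises, so it does not yield O(renew_contract).
No premise or chain of K-axiom applications forces O(renew_contract), and none forces O(¬renew_contract). So renew_contract is neither obligatory nor forbidden under these norms.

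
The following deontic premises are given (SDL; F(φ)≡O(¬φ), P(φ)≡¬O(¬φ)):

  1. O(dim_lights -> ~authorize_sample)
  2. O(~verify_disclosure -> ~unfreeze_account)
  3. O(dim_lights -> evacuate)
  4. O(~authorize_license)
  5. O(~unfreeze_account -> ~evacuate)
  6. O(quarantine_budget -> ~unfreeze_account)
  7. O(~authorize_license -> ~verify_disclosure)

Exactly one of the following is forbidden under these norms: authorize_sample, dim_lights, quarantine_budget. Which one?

From premise 4 we have O(~authorize_license).
Premise 7 is O(~authorize_license -> ~verify_disclosure); since O(~authorize_license), deontic closure gives O(~verify_disclosure).
Applying K to premise 2 (O(~verify_disclosure -> ~unfreeze_account)) and O(~verify_disclosure) yields O(~unfreeze_account).
Premise 5 is O(~unfreeze_account -> ~evacuate); since O(~unfreeze_account), deontic closure gives O(~evacuate).
The contrapositive of premise 3 (O(dim_lights -> evacuate)) is O(~evacuate -> ~dim_lights), and O(~evacuate) is already established, so O(~dim_lights).
So O(~dim_lights) holds, i.e. dim_lights is forbidden. None of the other listed options is forbidden under the premises.

dim_lights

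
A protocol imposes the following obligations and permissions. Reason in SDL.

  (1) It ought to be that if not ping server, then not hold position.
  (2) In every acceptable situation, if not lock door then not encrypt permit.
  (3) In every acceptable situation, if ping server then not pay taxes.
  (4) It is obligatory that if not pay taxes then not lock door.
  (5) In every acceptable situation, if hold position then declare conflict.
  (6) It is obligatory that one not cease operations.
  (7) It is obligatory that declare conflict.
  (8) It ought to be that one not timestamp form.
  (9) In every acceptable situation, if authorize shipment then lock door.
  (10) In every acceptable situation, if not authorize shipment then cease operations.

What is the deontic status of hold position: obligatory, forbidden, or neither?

Forbidden

From premise 6 we have O(¬cease_operations).
Premise 10, O(¬authorize_shipment → cease_operations), contraposes to O(¬cease_operations → authorize_shipment); with O(¬cease_operations) we get O(authorize_shipment).
With premise 9, O(authorize_shipment → lock_door), the K-axiom yields O(lock_door).
The contrapositive of premise 4 (O(¬pay_taxes → ¬lock_door)) is O(lock_door → pay_taxes), and O(lock_door) is already established, so O(pay_taxes).
Premise 3, O(ping_server → ¬pay_taxes), contraposes to O(pay_taxes → ¬ping_server); with O(pay_taxes) we get O(¬ping_server).
Applying K to premise 1 (O(¬ping_server → ¬hold_position)) and O(¬ping_server) yields O(¬hold_position).
Premises 2, 5, 7, 8 do not contribute to this derivation.
Thus O(¬hold_position), which is F(hold_position): hold_position is forbidden.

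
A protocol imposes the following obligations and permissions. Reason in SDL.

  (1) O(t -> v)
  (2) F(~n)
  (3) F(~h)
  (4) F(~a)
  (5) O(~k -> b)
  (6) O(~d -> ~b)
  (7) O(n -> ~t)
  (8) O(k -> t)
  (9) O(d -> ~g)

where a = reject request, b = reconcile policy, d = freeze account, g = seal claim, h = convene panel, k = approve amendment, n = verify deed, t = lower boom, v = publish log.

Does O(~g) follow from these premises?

Premise 2, F(~n), is equivalent to O(n).
Premise 7 is O(n -> ~t); since O(n), deontic closure gives O(~t).
Premise 8 is O(k -> t); contrapositively O(~t -> ~k). Since O(~t) holds, K gives O(~k).
With premise 5, O(~k -> b), the K-axiom yields O(b).
Premise 6, O(~d -> ~b), contraposes to O(b -> d); with O(b) we get O(d).
With premise 9, O(d -> ~g), the K-axiom yields O(~g).
Premises 1, 3, 4 do not contribute to this derivation.
So O(~g) follows.

Yes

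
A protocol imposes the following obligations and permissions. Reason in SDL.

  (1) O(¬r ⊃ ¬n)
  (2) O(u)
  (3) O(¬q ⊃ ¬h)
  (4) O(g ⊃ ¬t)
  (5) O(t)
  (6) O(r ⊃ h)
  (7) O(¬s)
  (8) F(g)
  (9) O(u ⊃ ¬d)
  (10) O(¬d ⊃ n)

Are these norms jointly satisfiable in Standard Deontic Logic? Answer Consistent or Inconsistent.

Consistent

Premise 4 is O(g ⊃ ¬t), but O(g) is not derivable from the premises, so it does not yield O(¬t).
So O(¬t) is not derivable, and the apparent clash with O(t) does not arise.
A world satisfying every obligation exists (e.g. d=false, g=false, h=true, n=true, q=true, r=true, s=false, t=true, u=true); no atom is both obligatory and forbidden, so the set is consistent.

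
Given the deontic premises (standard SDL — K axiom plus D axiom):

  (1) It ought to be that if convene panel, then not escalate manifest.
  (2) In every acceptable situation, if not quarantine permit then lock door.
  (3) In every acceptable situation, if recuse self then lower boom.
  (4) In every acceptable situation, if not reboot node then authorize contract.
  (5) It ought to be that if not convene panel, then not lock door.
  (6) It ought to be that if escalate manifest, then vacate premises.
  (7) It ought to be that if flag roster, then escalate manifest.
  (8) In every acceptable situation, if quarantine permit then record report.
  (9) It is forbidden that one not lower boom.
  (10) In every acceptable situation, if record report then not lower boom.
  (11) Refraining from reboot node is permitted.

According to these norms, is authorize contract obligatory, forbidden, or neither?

Premise 4 is O(¬reboot_node → authorize_contract), but O(¬reboot_node) is not derivable from the premises (the permission P(¬reboot_node) asserts only ¬O(reboot_node), not O(¬reboot_node)), so it does not yield O(authorize_contract).
No premise or chain of K-axiom applications forces O(authorize_contract), and none forces O(¬authorize_contract). So authorize_contract is neither obligatory nor forbidden under these norms.

Neither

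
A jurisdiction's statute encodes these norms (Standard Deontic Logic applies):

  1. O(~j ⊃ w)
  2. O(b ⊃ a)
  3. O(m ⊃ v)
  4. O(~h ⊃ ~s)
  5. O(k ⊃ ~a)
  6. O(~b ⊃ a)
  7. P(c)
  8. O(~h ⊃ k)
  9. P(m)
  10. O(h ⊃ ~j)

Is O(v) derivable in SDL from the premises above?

No

Premise 3 is O(m ⊃ v), but O(m) is not derivable from the premises (the permission P(m) asserts only ~O(~m), not O(m)), so it does not yield O(v).
No other premise forces O(v). An ideal world satisfying every premise can still have v false, so O(v) is not derivable.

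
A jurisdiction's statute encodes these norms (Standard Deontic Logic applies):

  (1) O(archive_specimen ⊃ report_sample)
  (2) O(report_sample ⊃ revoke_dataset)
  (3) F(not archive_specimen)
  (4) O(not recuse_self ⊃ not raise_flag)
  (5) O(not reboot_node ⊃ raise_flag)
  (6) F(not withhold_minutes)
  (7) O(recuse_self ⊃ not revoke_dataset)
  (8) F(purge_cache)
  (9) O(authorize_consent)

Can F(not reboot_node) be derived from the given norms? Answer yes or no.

Premise 3 is F(not archive_specimen), i.e. O(archive_specimen).
Applying K to premise 1 (O(archive_specimen ⊃ report_sample)) and O(archive_specimen) yields O(report_sample).
With premise 2, O(report_sample ⊃ revoke_dataset), the K-axiom yields O(revoke_dataset).
Premise 7, O(recuse_self ⊃ not revoke_dataset), contraposes to O(revoke_dataset ⊃ not recuse_self); with O(revoke_dataset) we get O(not recuse_self).
Premise 4 is O(not recuse_self ⊃ not raise_flag); since O(not recuse_self), deontic closure gives O(not raise_flag).
Premise 5 is O(not reboot_node ⊃ raise_flag); contrapositively O(not raise_flag ⊃ reboot_node). Since O(not raise_flag) holds, K gives O(reboot_node).
Premises 6, 8, 9 do not contribute to this derivation.
So O(reboot_node) holds, i.e. F(not reboot_node). The claim follows.

Yes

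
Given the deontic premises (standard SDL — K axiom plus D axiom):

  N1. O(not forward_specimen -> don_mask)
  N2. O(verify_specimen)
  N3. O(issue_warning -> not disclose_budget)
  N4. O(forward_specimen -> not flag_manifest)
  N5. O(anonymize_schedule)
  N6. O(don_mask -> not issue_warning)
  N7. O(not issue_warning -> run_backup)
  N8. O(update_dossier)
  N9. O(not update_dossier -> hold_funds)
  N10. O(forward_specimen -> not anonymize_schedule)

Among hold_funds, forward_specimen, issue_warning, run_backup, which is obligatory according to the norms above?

Premise 5 states O(anonymize_schedule) outright.
Premise 10 is O(forward_specimen -> not anonymize_schedule); contrapositively O(anonymize_schedule -> not forward_specimen). Since O(anonymize_schedule) holds, K gives O(not forward_specimen).
With premise 1, O(not forward_specimen -> don_mask), the K-axiom yields O(don_mask).
From O(don_mask) and premise 6, O(don_mask -> not issue_warning), we obtain O(not issue_warning).
Premise 7 is O(not issue_warning -> run_backup); since O(not issue_warning), deontic closure gives O(run_backup).
So O(run_backup) holds — run_backup is obligatory. None of the other listed options is made obligatory by any chain of premises.

run_backup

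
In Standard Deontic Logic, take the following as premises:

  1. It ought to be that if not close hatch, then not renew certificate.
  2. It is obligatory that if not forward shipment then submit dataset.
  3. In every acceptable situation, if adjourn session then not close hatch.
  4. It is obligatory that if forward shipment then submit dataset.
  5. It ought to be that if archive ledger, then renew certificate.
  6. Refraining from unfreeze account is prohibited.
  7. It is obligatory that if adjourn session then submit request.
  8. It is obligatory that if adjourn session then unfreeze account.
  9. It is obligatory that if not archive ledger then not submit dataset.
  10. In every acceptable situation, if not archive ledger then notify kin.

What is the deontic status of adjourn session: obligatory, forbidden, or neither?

Premises 4 and 2 cover both cases: O(forward_shipment → submit_dataset) and O(¬forward_shipment → submit_dataset). Since forward_shipment ∨ ¬forward_shipment is a tautology, O(submit_dataset) follows.
Premise 9, O(¬archive_ledger → ¬submit_dataset), contraposes to O(submit_dataset → archive_ledger); with O(submit_dataset) we get O(archive_ledger).
Applying K to premise 5 (O(archive_ledger → renew_certificate)) and O(archive_ledger) yields O(renew_certificate).
The contrapositive of premise 1 (O(¬close_hatch → ¬renew_certificate)) is O(renew_certificate → close_hatch), and O(renew_certificate) is already established, so O(close_hatch).
Premise 3 is O(adjourn_session → ¬close_hatch); contrapositively O(close_hatch → ¬adjourn_session). Since O(close_hatch) holds, K gives O(¬adjourn_session).
Premises 6, 7, 8, 10 do not contribute to this derivation.
Thus O(¬adjourn_session), which is F(adjourn_session): adjourn_session is forbidden.

Forbidden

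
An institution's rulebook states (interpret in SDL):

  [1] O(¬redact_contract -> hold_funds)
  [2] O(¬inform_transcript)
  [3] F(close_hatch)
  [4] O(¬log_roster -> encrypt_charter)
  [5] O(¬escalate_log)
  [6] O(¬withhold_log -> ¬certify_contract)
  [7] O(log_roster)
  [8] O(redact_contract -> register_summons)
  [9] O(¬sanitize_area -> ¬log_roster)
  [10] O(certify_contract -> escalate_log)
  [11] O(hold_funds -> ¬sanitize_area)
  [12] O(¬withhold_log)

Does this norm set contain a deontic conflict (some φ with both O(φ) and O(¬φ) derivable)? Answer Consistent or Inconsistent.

Premise 10 is O(certify_contract -> escalate_log), but O(certify_contract) is not derivable from the premises, so it does not yield O(escalate_log).
So O(escalate_log) is not derivable, and the apparent clash with O(¬escalate_log) does not arise.
A world satisfying every obligation exists (e.g. certify_contract=false, close_hatch=false, encrypt_charter=false, escalate_log=false, hold_funds=false, inform_transcript=false, log_roster=true, redact_contract=true, register_summons=true, sanitize_area=true, withhold_log=false); no atom is both obligatory and forbidden, so the set is consistent.

Consistent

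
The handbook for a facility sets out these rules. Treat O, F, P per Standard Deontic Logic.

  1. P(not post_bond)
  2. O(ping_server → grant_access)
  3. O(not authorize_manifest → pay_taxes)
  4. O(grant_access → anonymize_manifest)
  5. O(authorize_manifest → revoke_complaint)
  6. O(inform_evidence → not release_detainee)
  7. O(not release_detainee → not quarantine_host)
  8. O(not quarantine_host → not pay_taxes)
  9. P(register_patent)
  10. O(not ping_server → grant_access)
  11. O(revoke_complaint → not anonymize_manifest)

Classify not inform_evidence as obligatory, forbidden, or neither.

By case analysis on ping_server: premise 2 gives O(ping_server → grant_access) and premise 10 gives O(not ping_server → grant_access), so O(grant_access) either way.
Applying K to premise 4 (O(grant_access → anonymize_manifest)) and O(grant_access) yields O(anonymize_manifest).
The contrapositive of premise 11 (O(revoke_complaint → not anonymize_manifest)) is O(anonymize_manifest → not revoke_complaint), and O(anonymize_manifest) is already established, so O(not revoke_complaint).
The contrapositive of premise 5 (O(authorize_manifest → revoke_complaint)) is O(not revoke_complaint → not authorize_manifest), and O(not revoke_complaint) is already established, so O(not authorize_manifest).
With premise 3, O(not authorize_manifest → pay_taxes), the K-axiom yields O(pay_taxes).
Premise 8 is O(not quarantine_host → not pay_taxes); contrapositively O(pay_taxes → quarantine_host). Since O(pay_taxes) holds, K gives O(quarantine_host).
Premise 7 is O(not release_detainee → not quarantine_host); contrapositively O(quarantine_host → release_detainee). Since O(quarantine_host) holds, K gives O(release_detainee).
Premise 6 is O(inform_evidence → not release_detainee); contrapositively O(release_detainee → not inform_evidence). Since O(release_detainee) holds, K gives O(not inform_evidence).
Premises 1, 9 do not contribute to this derivation.
Hence not inform_evidence is obligatory.

Obligatory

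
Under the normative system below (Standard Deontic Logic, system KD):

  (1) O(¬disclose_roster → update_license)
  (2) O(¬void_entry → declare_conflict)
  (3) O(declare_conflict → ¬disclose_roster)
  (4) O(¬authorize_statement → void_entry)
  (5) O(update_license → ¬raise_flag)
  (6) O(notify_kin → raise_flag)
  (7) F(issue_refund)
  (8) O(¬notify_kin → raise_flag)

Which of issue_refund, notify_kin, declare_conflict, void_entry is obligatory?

void_entry

Premises 6 and 8 cover both cases: O(notify_kin → raise_flag) and O(¬notify_kin → raise_flag). Since notify_kin ∨ ¬notify_kin is a tautology, O(raise_flag) follows.
The contrapositive of premise 5 (O(update_license → ¬raise_flag)) is O(raise_flag → ¬update_license), and O(raise_flag) is already established, so O(¬update_license).
Premise 1 is O(¬disclose_roster → update_license); contrapositively O(¬update_license → disclose_roster). Since O(¬update_license) holds, K gives O(disclose_roster).
Premise 3 is O(declare_conflict → ¬disclose_roster); contrapositively O(disclose_roster → ¬declare_conflict). Since O(disclose_roster) holds, K gives O(¬declare_conflict).
Premise 2 is O(¬void_entry → declare_conflict); contrapositively O(¬declare_conflict → void_entry). Since O(¬declare_conflict) holds, K gives O(void_entry).
So O(void_entry) holds — void_entry is obligatory. None of the other listed options is made obligatory by any chain of premises.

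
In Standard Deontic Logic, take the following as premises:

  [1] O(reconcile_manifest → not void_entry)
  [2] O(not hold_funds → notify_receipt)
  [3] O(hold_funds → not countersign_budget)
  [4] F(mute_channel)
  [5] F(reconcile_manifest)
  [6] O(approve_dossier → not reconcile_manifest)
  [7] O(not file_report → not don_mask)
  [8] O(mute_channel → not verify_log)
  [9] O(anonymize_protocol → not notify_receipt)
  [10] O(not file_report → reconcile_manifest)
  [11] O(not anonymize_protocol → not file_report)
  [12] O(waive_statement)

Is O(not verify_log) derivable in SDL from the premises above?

No

Premise 8 is O(mute_channel → not verify_log), but O(mute_channel) is not derivable from the premises, so it does not yield O(not verify_log).
No other premise forces O(not verify_log). An ideal world satisfying every premise can still have not verify_log false, so O(not verify_log) is not derivable.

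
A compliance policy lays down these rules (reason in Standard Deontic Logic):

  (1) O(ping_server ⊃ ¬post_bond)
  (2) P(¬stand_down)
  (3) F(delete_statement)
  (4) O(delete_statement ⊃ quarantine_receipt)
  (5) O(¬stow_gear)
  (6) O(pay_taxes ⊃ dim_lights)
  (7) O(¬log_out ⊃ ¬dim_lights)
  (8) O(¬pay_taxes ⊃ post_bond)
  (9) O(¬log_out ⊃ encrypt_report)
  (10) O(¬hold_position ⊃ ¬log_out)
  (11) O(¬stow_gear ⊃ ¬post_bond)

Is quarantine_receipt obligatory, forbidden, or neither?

Neither

Premise 4 is O(delete_statement ⊃ quarantine_receipt), but O(delete_statement) is not derivable from the premises, so it does not yield O(quarantine_receipt).
No premise or chain of K-axiom applications forces O(quarantine_receipt), and none forces O(¬quarantine_receipt). So quarantine_receipt is neither obligatory nor forbidden under these norms.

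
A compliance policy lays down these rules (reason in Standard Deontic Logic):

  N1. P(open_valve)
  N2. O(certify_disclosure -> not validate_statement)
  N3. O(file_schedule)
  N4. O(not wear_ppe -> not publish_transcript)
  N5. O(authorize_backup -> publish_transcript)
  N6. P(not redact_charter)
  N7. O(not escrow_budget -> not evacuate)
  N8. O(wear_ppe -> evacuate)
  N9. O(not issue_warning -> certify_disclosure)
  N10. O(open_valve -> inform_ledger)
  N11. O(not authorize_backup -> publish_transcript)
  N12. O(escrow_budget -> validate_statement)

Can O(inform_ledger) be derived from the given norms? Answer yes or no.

No

Premise 10 is O(open_valve -> inform_ledger), but O(open_valve) is not derivable from the premises (the permission P(open_valve) asserts only not O(not open_valve), not O(open_valve)), so it does not yield O(inform_ledger).
No other premise forces O(inform_ledger). An ideal world satisfying every premise can still have inform_ledger false, so O(inform_ledger) is not derivable.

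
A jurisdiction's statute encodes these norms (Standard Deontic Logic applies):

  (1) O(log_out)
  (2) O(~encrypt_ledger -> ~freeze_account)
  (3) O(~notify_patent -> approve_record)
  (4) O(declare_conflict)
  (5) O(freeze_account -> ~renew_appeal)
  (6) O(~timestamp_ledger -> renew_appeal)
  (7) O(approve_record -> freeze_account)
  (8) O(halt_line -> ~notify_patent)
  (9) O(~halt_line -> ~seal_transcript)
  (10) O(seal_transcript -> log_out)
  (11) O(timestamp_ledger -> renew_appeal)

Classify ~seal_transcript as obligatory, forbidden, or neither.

Premises 6 and 11 cover both cases: O(~timestamp_ledger -> renew_appeal) and O(timestamp_ledger -> renew_appeal). Since ~timestamp_ledger ∨ timestamp_ledger is a tautology, O(renew_appeal) follows.
The contrapositive of premise 5 (O(freeze_account -> ~renew_appeal)) is O(renew_appeal -> ~freeze_account), and O(renew_appeal) is already established, so O(~freeze_account).
The contrapositive of premise 7 (O(approve_record -> freeze_account)) is O(~freeze_account -> ~approve_record), and O(~freeze_account) is already established, so O(~approve_record).
Premise 3, O(~notify_patent -> approve_record), contraposes to O(~approve_record -> notify_patent); with O(~approve_record) we get O(notify_patent).
Premise 8 is O(halt_line -> ~notify_patent); contrapositively O(notify_patent -> ~halt_line). Since O(notify_patent) holds, K gives O(~halt_line).
With premise 9, O(~halt_line -> ~seal_transcript), the K-axiom yields O(~seal_transcript).
Premises 1, 2, 4, 10 do not contribute to this derivation.
Hence ~seal_transcript is obligatory.

Obligatory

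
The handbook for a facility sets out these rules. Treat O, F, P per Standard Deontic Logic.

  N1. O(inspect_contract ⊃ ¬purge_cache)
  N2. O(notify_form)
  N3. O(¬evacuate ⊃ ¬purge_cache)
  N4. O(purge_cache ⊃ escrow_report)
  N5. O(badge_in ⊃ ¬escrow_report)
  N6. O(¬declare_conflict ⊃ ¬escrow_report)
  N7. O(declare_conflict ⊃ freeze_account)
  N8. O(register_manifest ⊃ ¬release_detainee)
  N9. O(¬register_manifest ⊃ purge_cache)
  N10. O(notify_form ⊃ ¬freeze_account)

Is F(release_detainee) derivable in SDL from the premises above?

Yes

Premise 2 states O(notify_form) outright.
With premise 10, O(notify_form ⊃ ¬freeze_account), the K-axiom yields O(¬freeze_account).
Premise 7, O(declare_conflict ⊃ freeze_account), contraposes to O(¬freeze_account ⊃ ¬declare_conflict); with O(¬freeze_account) we get O(¬declare_conflict).
Applying K to premise 6 (O(¬declare_conflict ⊃ ¬escrow_report)) and O(¬declare_conflict) yields O(¬escrow_report).
Premise 4, O(purge_cache ⊃ escrow_report), contraposes to O(¬escrow_report ⊃ ¬purge_cache); with O(¬escrow_report) we get O(¬purge_cache).
Premise 9 is O(¬register_manifest ⊃ purge_cache); contrapositively O(¬purge_cache ⊃ register_manifest). Since O(¬purge_cache) holds, K gives O(register_manifest).
Applying K to premise 8 (O(register_manifest ⊃ ¬release_detainee)) and O(register_manifest) yields O(¬release_detainee).
Premises 1, 3, 5 do not contribute to this derivation.
So O(¬release_detainee) holds, i.e. F(release_detainee). The claim follows.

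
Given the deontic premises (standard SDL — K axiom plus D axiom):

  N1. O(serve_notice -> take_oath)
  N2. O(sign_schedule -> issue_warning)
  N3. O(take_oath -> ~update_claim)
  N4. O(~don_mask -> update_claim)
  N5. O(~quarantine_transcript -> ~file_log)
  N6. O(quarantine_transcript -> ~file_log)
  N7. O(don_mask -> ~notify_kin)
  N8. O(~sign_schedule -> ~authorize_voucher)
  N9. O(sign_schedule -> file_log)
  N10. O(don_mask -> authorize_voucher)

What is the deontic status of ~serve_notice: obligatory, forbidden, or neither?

Obligatory

By case analysis on ~quarantine_transcript: premise 5 gives O(~quarantine_transcript -> ~file_log) and premise 6 gives O(quarantine_transcript -> ~file_log), so O(~file_log) either way.
The contrapositive of premise 9 (O(sign_schedule -> file_log)) is O(~file_log -> ~sign_schedule), and O(~file_log) is already established, so O(~sign_schedule).
Applying K to premise 8 (O(~sign_schedule -> ~authorize_voucher)) and O(~sign_schedule) yields O(~authorize_voucher).
Premise 10 is O(don_mask -> authorize_voucher); contrapositively O(~authorize_voucher -> ~don_mask). Since O(~authorize_voucher) holds, K gives O(~don_mask).
Applying K to premise 4 (O(~don_mask -> update_claim)) and O(~don_mask) yields O(update_claim).
Premise 3 is O(take_oath -> ~update_claim); contrapositively O(update_claim -> ~take_oath). Since O(update_claim) holds, K gives O(~take_oath).
Premise 1, O(serve_notice -> take_oath), contraposes to O(~take_oath -> ~serve_notice); with O(~take_oath) we get O(~serve_notice).
Premises 2, 7 do not contribute to this derivation.
Hence ~serve_notice is obligatory.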